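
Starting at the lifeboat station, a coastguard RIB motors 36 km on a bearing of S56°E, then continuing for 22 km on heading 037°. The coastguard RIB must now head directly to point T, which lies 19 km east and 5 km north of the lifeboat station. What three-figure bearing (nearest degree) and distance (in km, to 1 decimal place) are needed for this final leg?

Leg 1 (S56°E, 36 km): east 36 sin 124° = 29.85, north 36 cos 124° = -20.13
Leg 2 (037°, 22 km): east 22 sin 37° = 13.24, north 22 cos 37° = 17.57
Current position: (43.09, -2.56). Target: (19, 5). Remaining: Δeast = -24.09, Δnorth = 7.56.
Bearing = atan2(-24.09, 7.56) mod 360° = 287.43°; distance = √((-24.09)² + (7.56)²) = 25.244 km.

287°, 25.2 km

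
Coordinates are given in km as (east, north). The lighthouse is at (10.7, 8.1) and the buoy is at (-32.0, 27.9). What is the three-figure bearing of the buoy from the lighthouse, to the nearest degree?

295°

Δeast = -32.0 − 10.7 = -42.70; Δnorth = 27.9 − 8.1 = 19.80.
Bearing = atan2(Δeast, Δnorth) mod 360° = 294.88° ≈ 295°.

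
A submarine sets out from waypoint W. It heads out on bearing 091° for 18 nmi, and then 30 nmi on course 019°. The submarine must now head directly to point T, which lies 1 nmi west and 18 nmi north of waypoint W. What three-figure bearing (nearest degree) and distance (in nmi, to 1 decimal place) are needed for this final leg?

Leg 1 (091°, 18 nmi): east 18 sin 91° = 18.00, north 18 cos 91° = -0.31
Leg 2 (019°, 30 nmi): east 30 sin 19° = 9.77, north 30 cos 19° = 28.37
Current position: (27.76, 28.05). Target: (-1, 18). Remaining: Δeast = -28.76, Δnorth = -10.05.
Bearing = atan2(-28.76, -10.05) mod 360° = 250.74°; distance = √((-28.76)² + (-10.05)²) = 30.470 nmi.

251°, 30.5 nmi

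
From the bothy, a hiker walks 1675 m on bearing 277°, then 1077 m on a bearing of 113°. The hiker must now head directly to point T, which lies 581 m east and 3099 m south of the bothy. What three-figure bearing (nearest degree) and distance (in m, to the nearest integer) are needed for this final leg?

Leg 1 (277°, 1675 m): east 1675 sin 277° = -1662.51, north 1675 cos 277° = 204.13
Leg 2 (113°, 1077 m): east 1077 sin 113° = 991.38, north 1077 cos 113° = -420.82
Current position: (-671.13, -216.69). Target: (581, -3099). Remaining: Δeast = 1252.13, Δnorth = -2882.31.
Bearing = atan2(1252.13, -2882.31) mod 360° = 156.52°; distance = √((1252.13)² + (-2882.31)²) = 3142.541 m.

157°, 3143 m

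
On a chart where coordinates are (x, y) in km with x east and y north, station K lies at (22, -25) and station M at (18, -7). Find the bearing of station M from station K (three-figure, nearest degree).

347°

Δeast = 18 − 22 = -4.00; Δnorth = -7 − -25 = 18.00.
Bearing = atan2(Δeast, Δnorth) mod 360° = 347.47° ≈ 347°.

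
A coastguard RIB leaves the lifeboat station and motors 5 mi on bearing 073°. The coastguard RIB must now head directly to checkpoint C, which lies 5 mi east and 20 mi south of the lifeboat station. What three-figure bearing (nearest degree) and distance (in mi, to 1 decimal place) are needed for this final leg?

179°, 21.5 mi

Leg 1 (073°, 5 mi): east 5 sin 73° = 4.78, north 5 cos 73° = 1.46
Current position: (4.78, 1.46). Target: (5, -20). Remaining: Δeast = 0.22, Δnorth = -21.46.
Bearing = atan2(0.22, -21.46) mod 360° = 179.42°; distance = √((0.22)² + (-21.46)²) = 21.463 mi.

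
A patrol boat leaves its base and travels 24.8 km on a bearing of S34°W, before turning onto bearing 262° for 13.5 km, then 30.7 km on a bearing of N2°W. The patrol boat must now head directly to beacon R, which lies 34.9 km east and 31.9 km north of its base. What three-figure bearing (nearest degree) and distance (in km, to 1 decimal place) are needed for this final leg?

Leg 1 (S34°W, 24.8 km): east 24.8 sin 214° = -13.87, north 24.8 cos 214° = -20.56
Leg 2 (262°, 13.5 km): east 13.5 sin 262° = -13.37, north 13.5 cos 262° = -1.88
Leg 3 (N2°W, 30.7 km): east 30.7 sin 358° = -1.07, north 30.7 cos 358° = 30.68
Current position: (-28.31, 8.24). Target: (34.9, 31.9). Remaining: Δeast = 63.21, Δnorth = 23.66.
Bearing = atan2(63.21, 23.66) mod 360° = 69.48°; distance = √((63.21)² + (23.66)²) = 67.490 km.

069°, 67.5 km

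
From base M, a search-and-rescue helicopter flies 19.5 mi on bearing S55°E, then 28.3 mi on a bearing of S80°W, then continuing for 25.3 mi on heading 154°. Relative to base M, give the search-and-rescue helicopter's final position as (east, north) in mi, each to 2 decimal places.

Leg 1 (S55°E, 19.5 mi): east 19.5 sin 125° = 15.97, north 19.5 cos 125° = -11.18
Leg 2 (S80°W, 28.3 mi): east 28.3 sin 260° = -27.87, north 28.3 cos 260° = -4.91
Leg 3 (154°, 25.3 mi): east 25.3 sin 154° = 11.09, north 25.3 cos 154° = -22.74
Summing: -0.81 mi east, -38.84 mi north → (-0.81, -38.84).

(-0.81, -38.84)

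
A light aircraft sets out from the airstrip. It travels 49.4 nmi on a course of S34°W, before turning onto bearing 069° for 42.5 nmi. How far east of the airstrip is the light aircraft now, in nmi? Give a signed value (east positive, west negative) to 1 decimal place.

Leg 1 (S34°W, 49.4 nmi): east 49.4 sin 214° = -27.62, north 49.4 cos 214° = -40.95
Leg 2 (069°, 42.5 nmi): east 42.5 sin 69° = 39.68, north 42.5 cos 69° = 15.23
Net east component: 12.05 nmi.

12.1 nmi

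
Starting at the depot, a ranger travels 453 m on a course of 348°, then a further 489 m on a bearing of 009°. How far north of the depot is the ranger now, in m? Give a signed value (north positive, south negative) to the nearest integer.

926 m

Leg 1 (348°, 453 m): east 453 sin 348° = -94.18, north 453 cos 348° = 443.10
Leg 2 (009°, 489 m): east 489 sin 9° = 76.50, north 489 cos 9° = 482.98
Net north component: 926.08 m.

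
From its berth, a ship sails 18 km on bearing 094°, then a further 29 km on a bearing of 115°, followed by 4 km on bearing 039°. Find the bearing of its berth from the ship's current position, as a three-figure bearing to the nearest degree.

Leg 1 (094°, 18 km): east 18 sin 94° = 17.96, north 18 cos 94° = -1.26
Leg 2 (115°, 29 km): east 29 sin 115° = 26.28, north 29 cos 115° = -12.26
Leg 3 (039°, 4 km): east 4 sin 39° = 2.52, north 4 cos 39° = 3.11
Net displacement: 46.76 east, -10.40 north. Direction back to start is (-46.76, 10.40): bearing = atan2(-46.76, 10.40) mod 360° = 282.54° ≈ 283°.

283°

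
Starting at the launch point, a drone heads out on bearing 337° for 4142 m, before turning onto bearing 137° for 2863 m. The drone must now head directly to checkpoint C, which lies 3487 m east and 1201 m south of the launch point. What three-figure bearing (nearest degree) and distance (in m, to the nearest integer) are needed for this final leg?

133°, 4297 m

Leg 1 (337°, 4142 m): east 4142 sin 337° = -1618.41, north 4142 cos 337° = 3812.73
Leg 2 (137°, 2863 m): east 2863 sin 137° = 1952.56, north 2863 cos 137° = -2093.87
Current position: (334.15, 1718.87). Target: (3487, -1201). Remaining: Δeast = 3152.85, Δnorth = -2919.87.
Bearing = atan2(3152.85, -2919.87) mod 360° = 132.80°; distance = √((3152.85)² + (-2919.87)²) = 4297.215 m.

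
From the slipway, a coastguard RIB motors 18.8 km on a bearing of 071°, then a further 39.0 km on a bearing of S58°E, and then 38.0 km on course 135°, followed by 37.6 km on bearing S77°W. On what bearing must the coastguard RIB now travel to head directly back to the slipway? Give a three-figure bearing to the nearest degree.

321°

Leg 1 (071°, 18.8 km): east 18.8 sin 71° = 17.78, north 18.8 cos 71° = 6.12
Leg 2 (S58°E, 39.0 km): east 39.0 sin 122° = 33.07, north 39.0 cos 122° = -20.67
Leg 3 (135°, 38.0 km): east 38.0 sin 135° = 26.87, north 38.0 cos 135° = -26.87
Leg 4 (S77°W, 37.6 km): east 37.6 sin 257° = -36.64, north 37.6 cos 257° = -8.46
Net displacement: 41.08 east, -49.87 north. Direction back to start is (-41.08, 49.87): bearing = atan2(-41.08, 49.87) mod 360° = 320.52° ≈ 321°.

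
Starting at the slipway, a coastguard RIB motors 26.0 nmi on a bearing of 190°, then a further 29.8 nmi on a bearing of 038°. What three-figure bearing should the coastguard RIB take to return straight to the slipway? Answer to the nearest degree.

Leg 1 (190°, 26.0 nmi): east 26.0 sin 190° = -4.51, north 26.0 cos 190° = -25.61
Leg 2 (038°, 29.8 nmi): east 29.8 sin 38° = 18.35, north 29.8 cos 38° = 23.48
Net displacement: 13.83 east, -2.12 north. Direction back to start is (-13.83, 2.12): bearing = atan2(-13.83, 2.12) mod 360° = 278.72° ≈ 279°.

279°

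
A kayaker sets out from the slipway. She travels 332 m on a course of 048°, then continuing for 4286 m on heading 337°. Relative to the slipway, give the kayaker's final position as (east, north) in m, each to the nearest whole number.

Leg 1 (048°, 332 m): east 332 sin 48° = 246.72, north 332 cos 48° = 222.15
Leg 2 (337°, 4286 m): east 4286 sin 337° = -1674.67, north 4286 cos 337° = 3945.28
Summing: -1427.95 m east, 4167.44 m north → (-1428, 4167).

(-1428, 4167)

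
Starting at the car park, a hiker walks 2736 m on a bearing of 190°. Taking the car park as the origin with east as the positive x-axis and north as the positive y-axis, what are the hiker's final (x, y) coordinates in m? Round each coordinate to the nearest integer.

Leg 1 (190°, 2736 m): east 2736 sin 190° = -475.10, north 2736 cos 190° = -2694.43
Summing: -475.10 m east, -2694.43 m north → (-475, -2694).

(-475, -2694)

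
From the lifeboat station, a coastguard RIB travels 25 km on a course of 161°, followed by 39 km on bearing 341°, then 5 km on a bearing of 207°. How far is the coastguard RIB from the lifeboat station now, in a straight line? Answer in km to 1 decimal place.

11.1 km

Leg 1 (161°, 25 km): east 25 sin 161° = 8.14, north 25 cos 161° = -23.64
Leg 2 (341°, 39 km): east 39 sin 341° = -12.70, north 39 cos 341° = 36.88
Leg 3 (207°, 5 km): east 5 sin 207° = -2.27, north 5 cos 207° = -4.46
Net: -6.83 east, 8.78 north. Distance = √((-6.83)² + (8.78)²) = 11.124 km.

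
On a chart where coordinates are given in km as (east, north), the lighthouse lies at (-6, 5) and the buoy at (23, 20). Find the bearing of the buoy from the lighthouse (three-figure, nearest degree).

063°

Δeast = 23 − -6 = 29.00; Δnorth = 20 − 5 = 15.00.
Bearing = atan2(Δeast, Δnorth) mod 360° = 62.65° ≈ 063°.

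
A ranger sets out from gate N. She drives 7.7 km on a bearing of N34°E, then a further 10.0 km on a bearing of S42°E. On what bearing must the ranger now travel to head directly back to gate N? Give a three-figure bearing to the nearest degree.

Leg 1 (N34°E, 7.7 km): east 7.7 sin 34° = 4.31, north 7.7 cos 34° = 6.38
Leg 2 (S42°E, 10.0 km): east 10.0 sin 138° = 6.69, north 10.0 cos 138° = -7.43
Net displacement: 11.00 east, -1.05 north. Direction back to start is (-11.00, 1.05): bearing = atan2(-11.00, 1.05) mod 360° = 275.44° ≈ 275°.

275°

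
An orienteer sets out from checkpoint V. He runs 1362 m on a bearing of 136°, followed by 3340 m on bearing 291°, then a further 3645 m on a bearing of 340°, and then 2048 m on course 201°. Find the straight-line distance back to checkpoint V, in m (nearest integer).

4499 m

Leg 1 (136°, 1362 m): east 1362 sin 136° = 946.12, north 1362 cos 136° = -979.74
Leg 2 (291°, 3340 m): east 3340 sin 291° = -3118.16, north 3340 cos 291° = 1196.95
Leg 3 (340°, 3645 m): east 3645 sin 340° = -1246.66, north 3645 cos 340° = 3425.18
Leg 4 (201°, 2048 m): east 2048 sin 201° = -733.94, north 2048 cos 201° = -1911.97
Net: -4152.63 east, 1730.42 north. Distance = √((-4152.63)² + (1730.42)²) = 4498.746 m.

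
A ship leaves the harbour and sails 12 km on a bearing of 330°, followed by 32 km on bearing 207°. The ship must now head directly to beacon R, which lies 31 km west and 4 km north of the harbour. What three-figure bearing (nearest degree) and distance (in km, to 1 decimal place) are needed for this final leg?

Leg 1 (330°, 12 km): east 12 sin 330° = -6.00, north 12 cos 330° = 10.39
Leg 2 (207°, 32 km): east 32 sin 207° = -14.53, north 32 cos 207° = -28.51
Current position: (-20.53, -18.12). Target: (-31, 4). Remaining: Δeast = -10.47, Δnorth = 22.12.
Bearing = atan2(-10.47, 22.12) mod 360° = 334.67°; distance = √((-10.47)² + (22.12)²) = 24.474 km.

335°, 24.5 km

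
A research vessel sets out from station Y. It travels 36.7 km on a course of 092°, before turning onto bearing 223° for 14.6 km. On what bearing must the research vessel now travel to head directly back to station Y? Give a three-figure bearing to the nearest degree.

Leg 1 (092°, 36.7 km): east 36.7 sin 92° = 36.68, north 36.7 cos 92° = -1.28
Leg 2 (223°, 14.6 km): east 14.6 sin 223° = -9.96, north 14.6 cos 223° = -10.68
Net displacement: 26.72 east, -11.96 north. Direction back to start is (-26.72, 11.96): bearing = atan2(-26.72, 11.96) mod 360° = 294.11° ≈ 294°.

294°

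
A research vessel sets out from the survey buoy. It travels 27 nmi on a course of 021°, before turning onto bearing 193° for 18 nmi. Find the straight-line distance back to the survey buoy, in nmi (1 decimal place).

9.5 nmi

Leg 1 (021°, 27 nmi): east 27 sin 21° = 9.68, north 27 cos 21° = 25.21
Leg 2 (193°, 18 nmi): east 18 sin 193° = -4.05, north 18 cos 193° = -17.54
Net: 5.63 east, 7.67 north. Distance = √((5.63)² + (7.67)²) = 9.511 nmi.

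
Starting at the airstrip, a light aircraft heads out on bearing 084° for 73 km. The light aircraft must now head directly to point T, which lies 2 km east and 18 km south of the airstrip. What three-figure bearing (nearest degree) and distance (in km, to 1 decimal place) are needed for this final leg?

250°, 75.1 km

Leg 1 (084°, 73 km): east 73 sin 84° = 72.60, north 73 cos 84° = 7.63
Current position: (72.60, 7.63). Target: (2, -18). Remaining: Δeast = -70.60, Δnorth = -25.63.
Bearing = atan2(-70.60, -25.63) mod 360° = 250.05°; distance = √((-70.60)² + (-25.63)²) = 75.109 km.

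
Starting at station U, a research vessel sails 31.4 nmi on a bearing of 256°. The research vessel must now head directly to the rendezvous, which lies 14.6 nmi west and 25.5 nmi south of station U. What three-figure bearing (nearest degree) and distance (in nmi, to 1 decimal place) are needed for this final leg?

Leg 1 (256°, 31.4 nmi): east 31.4 sin 256° = -30.47, north 31.4 cos 256° = -7.60
Current position: (-30.47, -7.60). Target: (-14.6, -25.5). Remaining: Δeast = 15.87, Δnorth = -17.90.
Bearing = atan2(15.87, -17.90) mod 360° = 138.45°; distance = √((15.87)² + (-17.90)²) = 23.923 nmi.

138°, 23.9 nmi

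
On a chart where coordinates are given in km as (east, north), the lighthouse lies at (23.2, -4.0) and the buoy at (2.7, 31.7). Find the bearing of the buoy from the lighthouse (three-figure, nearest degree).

330°

Δeast = 2.7 − 23.2 = -20.50; Δnorth = 31.7 − -4.0 = 35.70.
Bearing = atan2(Δeast, Δnorth) mod 360° = 330.13° ≈ 330°.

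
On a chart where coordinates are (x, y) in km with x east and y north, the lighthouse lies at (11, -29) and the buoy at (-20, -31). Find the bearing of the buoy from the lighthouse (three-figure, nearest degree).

Δeast = -20 − 11 = -31.00; Δnorth = -31 − -29 = -2.00.
Bearing = atan2(Δeast, Δnorth) mod 360° = 266.31° ≈ 266°.

266°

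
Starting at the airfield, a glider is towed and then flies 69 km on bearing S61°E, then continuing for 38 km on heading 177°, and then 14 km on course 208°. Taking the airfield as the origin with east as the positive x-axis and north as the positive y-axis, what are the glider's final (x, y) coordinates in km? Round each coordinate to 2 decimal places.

(55.76, -83.76)

Leg 1 (S61°E, 69 km): east 69 sin 119° = 60.35, north 69 cos 119° = -33.45
Leg 2 (177°, 38 km): east 38 sin 177° = 1.99, north 38 cos 177° = -37.95
Leg 3 (208°, 14 km): east 14 sin 208° = -6.57, north 14 cos 208° = -12.36
Summing: 55.76 km east, -83.76 km north → (55.76, -83.76).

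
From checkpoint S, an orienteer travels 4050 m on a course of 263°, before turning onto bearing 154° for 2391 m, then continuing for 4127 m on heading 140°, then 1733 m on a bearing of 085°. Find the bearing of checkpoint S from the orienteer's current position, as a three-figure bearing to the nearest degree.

346°

Leg 1 (263°, 4050 m): east 4050 sin 263° = -4019.81, north 4050 cos 263° = -493.57
Leg 2 (154°, 2391 m): east 2391 sin 154° = 1048.15, north 2391 cos 154° = -2149.02
Leg 3 (140°, 4127 m): east 4127 sin 140° = 2652.78, north 4127 cos 140° = -3161.47
Leg 4 (085°, 1733 m): east 1733 sin 85° = 1726.41, north 1733 cos 85° = 151.04
Net displacement: 1407.52 east, -5653.01 north. Direction back to start is (-1407.52, 5653.01): bearing = atan2(-1407.52, 5653.01) mod 360° = 346.02° ≈ 346°.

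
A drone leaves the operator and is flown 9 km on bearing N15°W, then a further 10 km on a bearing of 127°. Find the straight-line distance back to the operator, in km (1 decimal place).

6.3 km

Leg 1 (N15°W, 9 km): east 9 sin 345° = -2.33, north 9 cos 345° = 8.69
Leg 2 (127°, 10 km): east 10 sin 127° = 7.99, north 10 cos 127° = -6.02
Net: 5.66 east, 2.68 north. Distance = √((5.66)² + (2.68)²) = 6.258 km.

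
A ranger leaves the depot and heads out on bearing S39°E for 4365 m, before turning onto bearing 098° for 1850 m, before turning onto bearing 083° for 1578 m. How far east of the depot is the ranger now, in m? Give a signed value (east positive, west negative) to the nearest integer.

Leg 1 (S39°E, 4365 m): east 4365 sin 141° = 2746.98, north 4365 cos 141° = -3392.24
Leg 2 (098°, 1850 m): east 1850 sin 98° = 1832.00, north 1850 cos 98° = -257.47
Leg 3 (083°, 1578 m): east 1578 sin 83° = 1566.24, north 1578 cos 83° = 192.31
Net east component: 6145.22 m.

6145 m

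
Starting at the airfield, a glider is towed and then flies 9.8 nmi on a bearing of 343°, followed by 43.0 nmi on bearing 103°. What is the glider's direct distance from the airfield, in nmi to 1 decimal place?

39.0 nmi

Leg 1 (343°, 9.8 nmi): east 9.8 sin 343° = -2.87, north 9.8 cos 343° = 9.37
Leg 2 (103°, 43.0 nmi): east 43.0 sin 103° = 41.90, north 43.0 cos 103° = -9.67
Net: 39.03 east, -0.30 north. Distance = √((39.03)² + (-0.30)²) = 39.034 nmi.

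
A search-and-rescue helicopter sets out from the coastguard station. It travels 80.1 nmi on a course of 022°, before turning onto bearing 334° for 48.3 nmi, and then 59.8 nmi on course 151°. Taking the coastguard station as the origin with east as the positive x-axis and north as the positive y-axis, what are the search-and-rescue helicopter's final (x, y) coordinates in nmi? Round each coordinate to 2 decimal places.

Leg 1 (022°, 80.1 nmi): east 80.1 sin 22° = 30.01, north 80.1 cos 22° = 74.27
Leg 2 (334°, 48.3 nmi): east 48.3 sin 334° = -21.17, north 48.3 cos 334° = 43.41
Leg 3 (151°, 59.8 nmi): east 59.8 sin 151° = 28.99, north 59.8 cos 151° = -52.30
Summing: 37.82 nmi east, 65.38 nmi north → (37.82, 65.38).

(37.82, 65.38)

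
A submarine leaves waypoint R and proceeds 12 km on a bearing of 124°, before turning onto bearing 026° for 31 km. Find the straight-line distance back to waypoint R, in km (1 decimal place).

31.6 km

Leg 1 (124°, 12 km): east 12 sin 124° = 9.95, north 12 cos 124° = -6.71
Leg 2 (026°, 31 km): east 31 sin 26° = 13.59, north 31 cos 26° = 27.86
Net: 23.54 east, 21.15 north. Distance = √((23.54)² + (21.15)²) = 31.646 km.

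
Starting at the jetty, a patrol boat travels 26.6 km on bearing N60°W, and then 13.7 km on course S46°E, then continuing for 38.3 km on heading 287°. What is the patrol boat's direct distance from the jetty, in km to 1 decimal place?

52.0 km

Leg 1 (N60°W, 26.6 km): east 26.6 sin 300° = -23.04, north 26.6 cos 300° = 13.30
Leg 2 (S46°E, 13.7 km): east 13.7 sin 134° = 9.85, north 13.7 cos 134° = -9.52
Leg 3 (287°, 38.3 km): east 38.3 sin 287° = -36.63, north 38.3 cos 287° = 11.20
Net: -49.81 east, 14.98 north. Distance = √((-49.81)² + (14.98)²) = 52.012 km.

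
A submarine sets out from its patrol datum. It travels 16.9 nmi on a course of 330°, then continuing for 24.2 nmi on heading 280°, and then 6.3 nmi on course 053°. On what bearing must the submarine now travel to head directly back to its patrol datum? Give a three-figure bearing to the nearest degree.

Leg 1 (330°, 16.9 nmi): east 16.9 sin 330° = -8.45, north 16.9 cos 330° = 14.64
Leg 2 (280°, 24.2 nmi): east 24.2 sin 280° = -23.83, north 24.2 cos 280° = 4.20
Leg 3 (053°, 6.3 nmi): east 6.3 sin 53° = 5.03, north 6.3 cos 53° = 3.79
Net displacement: -27.25 east, 22.63 north. Direction back to start is (27.25, -22.63): bearing = atan2(27.25, -22.63) mod 360° = 129.71° ≈ 130°.

130°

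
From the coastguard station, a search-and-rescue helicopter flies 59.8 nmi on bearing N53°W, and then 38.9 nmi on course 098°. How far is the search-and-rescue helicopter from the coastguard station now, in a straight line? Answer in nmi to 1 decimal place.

31.9 nmi

Leg 1 (N53°W, 59.8 nmi): east 59.8 sin 307° = -47.76, north 59.8 cos 307° = 35.99
Leg 2 (098°, 38.9 nmi): east 38.9 sin 98° = 38.52, north 38.9 cos 98° = -5.41
Net: -9.24 east, 30.57 north. Distance = √((-9.24)² + (30.57)²) = 31.940 nmi.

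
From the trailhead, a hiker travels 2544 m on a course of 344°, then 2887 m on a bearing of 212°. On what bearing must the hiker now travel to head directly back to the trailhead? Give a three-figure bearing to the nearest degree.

090°

Leg 1 (344°, 2544 m): east 2544 sin 344° = -701.22, north 2544 cos 344° = 2445.45
Leg 2 (212°, 2887 m): east 2887 sin 212° = -1529.88, north 2887 cos 212° = -2448.31
Net displacement: -2231.10 east, -2.87 north. Direction back to start is (2231.10, 2.87): bearing = atan2(2231.10, 2.87) mod 360° = 89.93° ≈ 090°.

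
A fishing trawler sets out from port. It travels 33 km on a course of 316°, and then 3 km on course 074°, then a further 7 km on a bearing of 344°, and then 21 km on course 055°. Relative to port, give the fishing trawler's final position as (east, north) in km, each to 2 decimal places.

Leg 1 (316°, 33 km): east 33 sin 316° = -22.92, north 33 cos 316° = 23.74
Leg 2 (074°, 3 km): east 3 sin 74° = 2.88, north 3 cos 74° = 0.83
Leg 3 (344°, 7 km): east 7 sin 344° = -1.93, north 7 cos 344° = 6.73
Leg 4 (055°, 21 km): east 21 sin 55° = 17.20, north 21 cos 55° = 12.05
Summing: -4.77 km east, 43.34 km north → (-4.77, 43.34).

(-4.77, 43.34)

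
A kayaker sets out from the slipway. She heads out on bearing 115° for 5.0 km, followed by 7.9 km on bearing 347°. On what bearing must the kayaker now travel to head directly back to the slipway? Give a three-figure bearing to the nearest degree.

Leg 1 (115°, 5.0 km): east 5.0 sin 115° = 4.53, north 5.0 cos 115° = -2.11
Leg 2 (347°, 7.9 km): east 7.9 sin 347° = -1.78, north 7.9 cos 347° = 7.70
Net displacement: 2.75 east, 5.58 north. Direction back to start is (-2.75, -5.58): bearing = atan2(-2.75, -5.58) mod 360° = 206.25° ≈ 206°.

206°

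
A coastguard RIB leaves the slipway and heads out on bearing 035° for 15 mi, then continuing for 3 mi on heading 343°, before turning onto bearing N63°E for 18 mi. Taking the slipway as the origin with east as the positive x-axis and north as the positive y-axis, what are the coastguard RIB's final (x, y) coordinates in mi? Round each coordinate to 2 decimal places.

Leg 1 (035°, 15 mi): east 15 sin 35° = 8.60, north 15 cos 35° = 12.29
Leg 2 (343°, 3 mi): east 3 sin 343° = -0.88, north 3 cos 343° = 2.87
Leg 3 (N63°E, 18 mi): east 18 sin 63° = 16.04, north 18 cos 63° = 8.17
Summing: 23.76 mi east, 23.33 mi north → (23.76, 23.33).

(23.76, 23.33)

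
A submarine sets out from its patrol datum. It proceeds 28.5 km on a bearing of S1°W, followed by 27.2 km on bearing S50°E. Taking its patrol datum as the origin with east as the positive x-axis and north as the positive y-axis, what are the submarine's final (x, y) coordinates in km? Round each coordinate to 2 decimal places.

(20.34, -45.98)

Leg 1 (S1°W, 28.5 km): east 28.5 sin 181° = -0.50, north 28.5 cos 181° = -28.50
Leg 2 (S50°E, 27.2 km): east 27.2 sin 130° = 20.84, north 27.2 cos 130° = -17.48
Summing: 20.34 km east, -45.98 km north → (20.34, -45.98).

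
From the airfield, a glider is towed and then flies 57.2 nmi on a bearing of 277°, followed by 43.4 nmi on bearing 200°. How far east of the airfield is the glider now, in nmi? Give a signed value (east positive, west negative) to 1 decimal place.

-71.6 nmi

Leg 1 (277°, 57.2 nmi): east 57.2 sin 277° = -56.77, north 57.2 cos 277° = 6.97
Leg 2 (200°, 43.4 nmi): east 43.4 sin 200° = -14.84, north 43.4 cos 200° = -40.78
Net east component: -71.62 nmi.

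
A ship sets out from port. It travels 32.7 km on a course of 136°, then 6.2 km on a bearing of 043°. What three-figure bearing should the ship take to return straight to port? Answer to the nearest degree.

Leg 1 (136°, 32.7 km): east 32.7 sin 136° = 22.72, north 32.7 cos 136° = -23.52
Leg 2 (043°, 6.2 km): east 6.2 sin 43° = 4.23, north 6.2 cos 43° = 4.53
Net displacement: 26.94 east, -18.99 north. Direction back to start is (-26.94, 18.99): bearing = atan2(-26.94, 18.99) mod 360° = 305.17° ≈ 305°.

305°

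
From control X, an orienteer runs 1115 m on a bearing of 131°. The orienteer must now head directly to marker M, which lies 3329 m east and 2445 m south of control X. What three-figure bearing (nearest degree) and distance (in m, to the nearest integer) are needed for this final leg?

125°, 3021 m

Leg 1 (131°, 1115 m): east 1115 sin 131° = 841.50, north 1115 cos 131° = -731.51
Current position: (841.50, -731.51). Target: (3329, -2445). Remaining: Δeast = 2487.50, Δnorth = -1713.49.
Bearing = atan2(2487.50, -1713.49) mod 360° = 124.56°; distance = √((2487.50)² + (-1713.49)²) = 3020.548 m.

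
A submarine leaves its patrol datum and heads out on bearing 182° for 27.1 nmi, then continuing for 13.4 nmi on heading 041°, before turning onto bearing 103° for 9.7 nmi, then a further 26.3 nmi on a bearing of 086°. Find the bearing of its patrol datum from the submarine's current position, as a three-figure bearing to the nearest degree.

Leg 1 (182°, 27.1 nmi): east 27.1 sin 182° = -0.95, north 27.1 cos 182° = -27.08
Leg 2 (041°, 13.4 nmi): east 13.4 sin 41° = 8.79, north 13.4 cos 41° = 10.11
Leg 3 (103°, 9.7 nmi): east 9.7 sin 103° = 9.45, north 9.7 cos 103° = -2.18
Leg 4 (086°, 26.3 nmi): east 26.3 sin 86° = 26.24, north 26.3 cos 86° = 1.83
Net displacement: 43.53 east, -17.32 north. Direction back to start is (-43.53, 17.32): bearing = atan2(-43.53, 17.32) mod 360° = 291.69° ≈ 292°.

292°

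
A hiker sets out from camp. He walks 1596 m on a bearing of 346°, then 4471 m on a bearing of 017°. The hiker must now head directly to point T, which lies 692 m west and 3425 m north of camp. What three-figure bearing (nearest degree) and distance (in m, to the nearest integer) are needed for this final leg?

Leg 1 (346°, 1596 m): east 1596 sin 346° = -386.11, north 1596 cos 346° = 1548.59
Leg 2 (017°, 4471 m): east 4471 sin 17° = 1307.19, north 4471 cos 17° = 4275.64
Current position: (921.09, 5824.23). Target: (-692, 3425). Remaining: Δeast = -1613.09, Δnorth = -2399.23.
Bearing = atan2(-1613.09, -2399.23) mod 360° = 213.91°; distance = √((-1613.09)² + (-2399.23)²) = 2891.082 m.

214°, 2891 m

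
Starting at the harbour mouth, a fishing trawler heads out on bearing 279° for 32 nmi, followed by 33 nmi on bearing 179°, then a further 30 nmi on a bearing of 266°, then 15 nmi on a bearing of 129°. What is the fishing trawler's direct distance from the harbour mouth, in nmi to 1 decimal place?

63.2 nmi

Leg 1 (279°, 32 nmi): east 32 sin 279° = -31.61, north 32 cos 279° = 5.01
Leg 2 (179°, 33 nmi): east 33 sin 179° = 0.58, north 33 cos 179° = -32.99
Leg 3 (266°, 30 nmi): east 30 sin 266° = -29.93, north 30 cos 266° = -2.09
Leg 4 (129°, 15 nmi): east 15 sin 129° = 11.66, north 15 cos 129° = -9.44
Net: -49.30 east, -39.52 north. Distance = √((-49.30)² + (-39.52)²) = 63.186 nmi.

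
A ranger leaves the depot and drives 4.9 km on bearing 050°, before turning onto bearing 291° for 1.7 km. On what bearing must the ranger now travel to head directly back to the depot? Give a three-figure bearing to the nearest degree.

210°

Leg 1 (050°, 4.9 km): east 4.9 sin 50° = 3.75, north 4.9 cos 50° = 3.15
Leg 2 (291°, 1.7 km): east 1.7 sin 291° = -1.59, north 1.7 cos 291° = 0.61
Net displacement: 2.17 east, 3.76 north. Direction back to start is (-2.17, -3.76): bearing = atan2(-2.17, -3.76) mod 360° = 209.96° ≈ 210°.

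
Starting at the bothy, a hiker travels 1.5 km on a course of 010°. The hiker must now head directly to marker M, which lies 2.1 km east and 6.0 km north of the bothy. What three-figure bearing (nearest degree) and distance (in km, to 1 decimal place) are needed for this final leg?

022°, 4.9 km

Leg 1 (010°, 1.5 km): east 1.5 sin 10° = 0.26, north 1.5 cos 10° = 1.48
Current position: (0.26, 1.48). Target: (2.1, 6.0). Remaining: Δeast = 1.84, Δnorth = 4.52.
Bearing = atan2(1.84, 4.52) mod 360° = 22.13°; distance = √((1.84)² + (4.52)²) = 4.883 km.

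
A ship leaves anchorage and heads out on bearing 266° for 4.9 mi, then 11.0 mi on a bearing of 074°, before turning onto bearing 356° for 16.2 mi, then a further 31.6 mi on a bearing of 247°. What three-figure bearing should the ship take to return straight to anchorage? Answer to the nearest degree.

Leg 1 (266°, 4.9 mi): east 4.9 sin 266° = -4.89, north 4.9 cos 266° = -0.34
Leg 2 (074°, 11.0 mi): east 11.0 sin 74° = 10.57, north 11.0 cos 74° = 3.03
Leg 3 (356°, 16.2 mi): east 16.2 sin 356° = -1.13, north 16.2 cos 356° = 16.16
Leg 4 (247°, 31.6 mi): east 31.6 sin 247° = -29.09, north 31.6 cos 247° = -12.35
Net displacement: -24.53 east, 6.50 north. Direction back to start is (24.53, -6.50): bearing = atan2(24.53, -6.50) mod 360° = 104.85° ≈ 105°.

105°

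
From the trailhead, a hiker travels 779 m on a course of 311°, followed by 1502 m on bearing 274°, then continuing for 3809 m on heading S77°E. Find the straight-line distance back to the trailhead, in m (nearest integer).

Leg 1 (311°, 779 m): east 779 sin 311° = -587.92, north 779 cos 311° = 511.07
Leg 2 (274°, 1502 m): east 1502 sin 274° = -1498.34, north 1502 cos 274° = 104.77
Leg 3 (S77°E, 3809 m): east 3809 sin 103° = 3711.38, north 3809 cos 103° = -856.84
Net: 1625.12 east, -240.99 north. Distance = √((1625.12)² + (-240.99)²) = 1642.887 m.

1643 m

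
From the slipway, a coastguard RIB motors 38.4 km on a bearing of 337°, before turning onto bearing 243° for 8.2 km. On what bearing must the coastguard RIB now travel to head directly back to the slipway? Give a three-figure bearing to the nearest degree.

Leg 1 (337°, 38.4 km): east 38.4 sin 337° = -15.00, north 38.4 cos 337° = 35.35
Leg 2 (243°, 8.2 km): east 8.2 sin 243° = -7.31, north 8.2 cos 243° = -3.72
Net displacement: -22.31 east, 31.62 north. Direction back to start is (22.31, -31.62): bearing = atan2(22.31, -31.62) mod 360° = 144.80° ≈ 145°.

145°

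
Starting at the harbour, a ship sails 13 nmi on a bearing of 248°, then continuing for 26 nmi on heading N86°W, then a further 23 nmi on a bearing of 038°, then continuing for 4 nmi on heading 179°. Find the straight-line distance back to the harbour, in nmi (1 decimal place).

26.2 nmi

Leg 1 (248°, 13 nmi): east 13 sin 248° = -12.05, north 13 cos 248° = -4.87
Leg 2 (N86°W, 26 nmi): east 26 sin 274° = -25.94, north 26 cos 274° = 1.81
Leg 3 (038°, 23 nmi): east 23 sin 38° = 14.16, north 23 cos 38° = 18.12
Leg 4 (179°, 4 nmi): east 4 sin 179° = 0.07, north 4 cos 179° = -4.00
Net: -23.76 east, 11.07 north. Distance = √((-23.76)² + (11.07)²) = 26.212 nmi.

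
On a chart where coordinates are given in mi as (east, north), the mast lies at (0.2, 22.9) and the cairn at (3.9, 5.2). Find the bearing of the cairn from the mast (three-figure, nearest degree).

Δeast = 3.9 − 0.2 = 3.70; Δnorth = 5.2 − 22.9 = -17.70.
Bearing = atan2(Δeast, Δnorth) mod 360° = 168.19° ≈ 168°.

168°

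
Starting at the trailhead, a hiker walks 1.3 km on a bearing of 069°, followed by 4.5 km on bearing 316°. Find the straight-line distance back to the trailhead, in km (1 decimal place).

Leg 1 (069°, 1.3 km): east 1.3 sin 69° = 1.21, north 1.3 cos 69° = 0.47
Leg 2 (316°, 4.5 km): east 4.5 sin 316° = -3.13, north 4.5 cos 316° = 3.24
Net: -1.91 east, 3.70 north. Distance = √((-1.91)² + (3.70)²) = 4.168 km.

4.2 km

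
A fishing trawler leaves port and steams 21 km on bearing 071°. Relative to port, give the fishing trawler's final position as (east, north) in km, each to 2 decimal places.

Leg 1 (071°, 21 km): east 21 sin 71° = 19.86, north 21 cos 71° = 6.84
Summing: 19.86 km east, 6.84 km north → (19.86, 6.84).

(19.86, 6.84)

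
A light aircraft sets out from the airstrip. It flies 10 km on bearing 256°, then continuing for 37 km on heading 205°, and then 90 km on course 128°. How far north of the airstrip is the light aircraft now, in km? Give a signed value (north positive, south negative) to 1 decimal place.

Leg 1 (256°, 10 km): east 10 sin 256° = -9.70, north 10 cos 256° = -2.42
Leg 2 (205°, 37 km): east 37 sin 205° = -15.64, north 37 cos 205° = -33.53
Leg 3 (128°, 90 km): east 90 sin 128° = 70.92, north 90 cos 128° = -55.41
Net north component: -91.36 km.

-91.4 km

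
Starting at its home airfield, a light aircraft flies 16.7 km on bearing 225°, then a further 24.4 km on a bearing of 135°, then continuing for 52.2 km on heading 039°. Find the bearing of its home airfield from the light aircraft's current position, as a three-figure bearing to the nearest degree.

Leg 1 (225°, 16.7 km): east 16.7 sin 225° = -11.81, north 16.7 cos 225° = -11.81
Leg 2 (135°, 24.4 km): east 24.4 sin 135° = 17.25, north 24.4 cos 135° = -17.25
Leg 3 (039°, 52.2 km): east 52.2 sin 39° = 32.85, north 52.2 cos 39° = 40.57
Net displacement: 38.30 east, 11.50 north. Direction back to start is (-38.30, -11.50): bearing = atan2(-38.30, -11.50) mod 360° = 253.28° ≈ 253°.

253°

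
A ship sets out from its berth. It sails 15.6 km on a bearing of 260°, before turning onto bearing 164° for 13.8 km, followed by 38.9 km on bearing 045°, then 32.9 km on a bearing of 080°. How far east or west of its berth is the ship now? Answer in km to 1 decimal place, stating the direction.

48.3 km east

Leg 1 (260°, 15.6 km): east 15.6 sin 260° = -15.36, north 15.6 cos 260° = -2.71
Leg 2 (164°, 13.8 km): east 13.8 sin 164° = 3.80, north 13.8 cos 164° = -13.27
Leg 3 (045°, 38.9 km): east 38.9 sin 45° = 27.51, north 38.9 cos 45° = 27.51
Leg 4 (080°, 32.9 km): east 32.9 sin 80° = 32.40, north 32.9 cos 80° = 5.71
Net east component: 48.35 km.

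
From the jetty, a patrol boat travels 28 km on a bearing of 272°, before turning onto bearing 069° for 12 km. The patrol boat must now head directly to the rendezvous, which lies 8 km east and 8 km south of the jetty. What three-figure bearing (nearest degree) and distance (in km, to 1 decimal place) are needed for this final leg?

118°, 28.1 km

Leg 1 (272°, 28 km): east 28 sin 272° = -27.98, north 28 cos 272° = 0.98
Leg 2 (069°, 12 km): east 12 sin 69° = 11.20, north 12 cos 69° = 4.30
Current position: (-16.78, 5.28). Target: (8, -8). Remaining: Δeast = 24.78, Δnorth = -13.28.
Bearing = atan2(24.78, -13.28) mod 360° = 118.18°; distance = √((24.78)² + (-13.28)²) = 28.113 km.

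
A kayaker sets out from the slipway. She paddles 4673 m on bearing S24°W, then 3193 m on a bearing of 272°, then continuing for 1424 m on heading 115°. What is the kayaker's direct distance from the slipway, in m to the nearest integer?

Leg 1 (S24°W, 4673 m): east 4673 sin 204° = -1900.68, north 4673 cos 204° = -4269.00
Leg 2 (272°, 3193 m): east 3193 sin 272° = -3191.05, north 3193 cos 272° = 111.43
Leg 3 (115°, 1424 m): east 1424 sin 115° = 1290.58, north 1424 cos 115° = -601.81
Net: -3801.15 east, -4759.37 north. Distance = √((-3801.15)² + (-4759.37)²) = 6091.009 m.

6091 m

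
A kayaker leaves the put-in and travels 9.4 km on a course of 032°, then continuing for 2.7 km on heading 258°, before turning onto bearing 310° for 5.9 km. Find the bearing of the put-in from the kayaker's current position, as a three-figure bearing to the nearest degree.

Leg 1 (032°, 9.4 km): east 9.4 sin 32° = 4.98, north 9.4 cos 32° = 7.97
Leg 2 (258°, 2.7 km): east 2.7 sin 258° = -2.64, north 2.7 cos 258° = -0.56
Leg 3 (310°, 5.9 km): east 5.9 sin 310° = -4.52, north 5.9 cos 310° = 3.79
Net displacement: -2.18 east, 11.20 north. Direction back to start is (2.18, -11.20): bearing = atan2(2.18, -11.20) mod 360° = 168.99° ≈ 169°.

169°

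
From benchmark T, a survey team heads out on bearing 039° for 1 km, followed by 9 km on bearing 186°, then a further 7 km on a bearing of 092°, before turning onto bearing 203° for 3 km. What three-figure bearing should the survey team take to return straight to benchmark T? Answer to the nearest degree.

Leg 1 (039°, 1 km): east 1 sin 39° = 0.63, north 1 cos 39° = 0.78
Leg 2 (186°, 9 km): east 9 sin 186° = -0.94, north 9 cos 186° = -8.95
Leg 3 (092°, 7 km): east 7 sin 92° = 7.00, north 7 cos 92° = -0.24
Leg 4 (203°, 3 km): east 3 sin 203° = -1.17, north 3 cos 203° = -2.76
Net displacement: 5.51 east, -11.18 north. Direction back to start is (-5.51, 11.18): bearing = atan2(-5.51, 11.18) mod 360° = 333.75° ≈ 334°.

334°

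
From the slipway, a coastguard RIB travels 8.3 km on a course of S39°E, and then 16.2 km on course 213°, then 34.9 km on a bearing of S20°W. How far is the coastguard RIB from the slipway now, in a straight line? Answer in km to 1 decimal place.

55.1 km

Leg 1 (S39°E, 8.3 km): east 8.3 sin 141° = 5.22, north 8.3 cos 141° = -6.45
Leg 2 (213°, 16.2 km): east 16.2 sin 213° = -8.82, north 16.2 cos 213° = -13.59
Leg 3 (S20°W, 34.9 km): east 34.9 sin 200° = -11.94, north 34.9 cos 200° = -32.80
Net: -15.54 east, -52.83 north. Distance = √((-15.54)² + (-52.83)²) = 55.069 km.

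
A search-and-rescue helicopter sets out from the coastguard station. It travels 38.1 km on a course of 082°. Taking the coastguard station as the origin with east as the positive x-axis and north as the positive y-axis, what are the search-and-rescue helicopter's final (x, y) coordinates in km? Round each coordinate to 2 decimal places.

(37.73, 5.30)

Leg 1 (082°, 38.1 km): east 38.1 sin 82° = 37.73, north 38.1 cos 82° = 5.30
Summing: 37.73 km east, 5.30 km north → (37.73, 5.30).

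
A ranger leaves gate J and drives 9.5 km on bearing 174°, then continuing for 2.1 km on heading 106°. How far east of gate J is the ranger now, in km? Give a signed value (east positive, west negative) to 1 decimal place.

Leg 1 (174°, 9.5 km): east 9.5 sin 174° = 0.99, north 9.5 cos 174° = -9.45
Leg 2 (106°, 2.1 km): east 2.1 sin 106° = 2.02, north 2.1 cos 106° = -0.58
Net east component: 3.01 km.

3.0 km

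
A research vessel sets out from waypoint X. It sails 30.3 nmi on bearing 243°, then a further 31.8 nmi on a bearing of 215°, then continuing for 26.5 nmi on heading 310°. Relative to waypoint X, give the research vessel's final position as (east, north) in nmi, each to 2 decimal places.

(-65.54, -22.77)

Leg 1 (243°, 30.3 nmi): east 30.3 sin 243° = -27.00, north 30.3 cos 243° = -13.76
Leg 2 (215°, 31.8 nmi): east 31.8 sin 215° = -18.24, north 31.8 cos 215° = -26.05
Leg 3 (310°, 26.5 nmi): east 26.5 sin 310° = -20.30, north 26.5 cos 310° = 17.03
Summing: -65.54 nmi east, -22.77 nmi north → (-65.54, -22.77).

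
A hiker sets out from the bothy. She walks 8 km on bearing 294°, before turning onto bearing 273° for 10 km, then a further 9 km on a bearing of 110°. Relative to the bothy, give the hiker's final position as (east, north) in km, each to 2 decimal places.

Leg 1 (294°, 8 km): east 8 sin 294° = -7.31, north 8 cos 294° = 3.25
Leg 2 (273°, 10 km): east 10 sin 273° = -9.99, north 10 cos 273° = 0.52
Leg 3 (110°, 9 km): east 9 sin 110° = 8.46, north 9 cos 110° = -3.08
Summing: -8.84 km east, 0.70 km north → (-8.84, 0.70).

(-8.84, 0.70)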